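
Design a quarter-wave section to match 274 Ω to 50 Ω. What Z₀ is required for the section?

Z_qwt ≈ 117 Ω

Z_qwt = √(Z_0·R_L) = √(50 × 274) = √13700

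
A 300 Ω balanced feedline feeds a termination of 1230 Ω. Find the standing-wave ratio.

VSWR ≈ 4.1

Γ = (1230 − 300)/(1230 + 300) = 0.608
VSWR = (1 + 0.608)/(1 − 0.608)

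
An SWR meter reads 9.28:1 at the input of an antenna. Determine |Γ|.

|Γ| ≈ 0.805

|Γ| = (S − 1)/(S + 1) = (9.28 − 1)/(9.28 + 1) = 8.28/10.3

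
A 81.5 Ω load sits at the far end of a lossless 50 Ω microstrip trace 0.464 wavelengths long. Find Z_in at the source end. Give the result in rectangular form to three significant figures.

Z_in ≈ 75.2 + j16.7 Ω

βl = 2π × 0.464 = 167°
tan(βl) = tan(167°) = -0.23
Z_in = Z_0·(Z_L + jZ_0·tanβl)/(Z_0 + jZ_L·tanβl)
     = 50·(81.5 − j11.5)/(50 − j18.8)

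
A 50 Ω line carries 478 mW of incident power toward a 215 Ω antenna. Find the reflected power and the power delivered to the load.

Γ = (215 − 50)/(215 + 50) = 0.623
|Γ|² = 0.388
P_refl = |Γ|²·P_inc = 185 mW, P_del = (1 − |Γ|²)·P_inc = 293 mW

P_reflected ≈ 185 mW; P_delivered ≈ 293 mW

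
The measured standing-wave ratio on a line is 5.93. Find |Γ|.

|Γ| = (S − 1)/(S + 1) = (5.93 − 1)/(5.93 + 1) = 4.93/6.93

|Γ| ≈ 0.711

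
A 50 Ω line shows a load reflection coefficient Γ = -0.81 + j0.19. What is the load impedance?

Z_L = Z_0·(1 + Γ)/(1 − Γ) = 50·(0.19 + j0.19)/(1.81 − j0.19)

Z_L ≈ 4.65 + j5.74 Ω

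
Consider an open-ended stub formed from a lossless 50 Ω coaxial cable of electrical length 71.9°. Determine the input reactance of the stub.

X_in ≈ -16.3 Ω (capacitive)

tan(βl) = 3.06
For an open-ended stub, Z_in = −jZ_0·cot(βl) = −jZ_0/tan(βl)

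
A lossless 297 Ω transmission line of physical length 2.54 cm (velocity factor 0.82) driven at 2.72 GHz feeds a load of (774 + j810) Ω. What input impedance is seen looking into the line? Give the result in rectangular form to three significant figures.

Z_in ≈ 52.4 − j0.496 Ω

λ = v/f = 0.82·c / 2.72 GHz = 0.0904 m
βl = 2π·l/λ = 2π × 0.281 = 101°
tan(βl) = tan(101°) = -5.09
Z_in = Z_0·(Z_L + jZ_0·tanβl)/(Z_0 + jZ_L·tanβl)
     = 297·(774 − j703)/(4420 − j3940)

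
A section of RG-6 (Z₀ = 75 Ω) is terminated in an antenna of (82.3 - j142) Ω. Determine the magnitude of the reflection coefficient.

|Γ| ≈ 0.671

Γ = (Z_L − Z_0)/(Z_L + Z_0) = (7.3 − j142)/(157.3 − j142)
|Γ| = 142/212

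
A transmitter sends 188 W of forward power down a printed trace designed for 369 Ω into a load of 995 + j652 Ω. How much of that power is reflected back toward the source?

P_reflected ≈ 67.2 W

|Γ| = |(626 + j652)/(1364 + j652)| = 0.598
|Γ|² = 0.357
P_refl = |Γ|²·P_inc = 67.2 W, P_del = (1 − |Γ|²)·P_inc = 121 W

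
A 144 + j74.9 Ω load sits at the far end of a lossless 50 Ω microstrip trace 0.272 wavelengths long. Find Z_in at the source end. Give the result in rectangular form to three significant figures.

βl = 2π × 0.272 = 97.9°
tan(βl) = tan(97.9°) = -7.19
Z_in = Z_0·(Z_L + jZ_0·tanβl)/(Z_0 + jZ_L·tanβl)
     = 50·(144 − j285)/(588 − j1040)

Z_in ≈ 13.4 − j0.647 Ω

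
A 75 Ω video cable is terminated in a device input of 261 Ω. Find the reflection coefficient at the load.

Γ = 0.554

Γ = (Z_L − Z_0)/(Z_L + Z_0) = (261 − 75)/(261 + 75) = 186/336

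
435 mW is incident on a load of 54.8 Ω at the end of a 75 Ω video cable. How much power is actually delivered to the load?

P_delivered ≈ 424 mW

Γ = (54.8 − 75)/(54.8 + 75) = -0.156
|Γ|² = 0.0242
P_refl = |Γ|²·P_inc = 10.5 mW, P_del = (1 − |Γ|²)·P_inc = 424 mW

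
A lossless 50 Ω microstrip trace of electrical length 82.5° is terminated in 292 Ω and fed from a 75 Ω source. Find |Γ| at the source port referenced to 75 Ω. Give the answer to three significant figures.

|Γ| ≈ 0.793

tan(βl) = 7.6
Z_in = Z_0·(Z_L + jZ_0·tanβl)/(Z_0 + jZ_L·tanβl) = 8.71 − j6.39 Ω
Γ_s = (Z_in − Z_s)/(Z_in + Z_s) = (-66.3 − j6.39)/(83.7 − j6.39), |Γ_s| = 0.793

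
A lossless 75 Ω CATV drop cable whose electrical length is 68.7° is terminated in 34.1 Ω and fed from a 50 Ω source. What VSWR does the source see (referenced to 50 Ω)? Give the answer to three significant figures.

tan(βl) = 2.56
Z_in = Z_0·(Z_L + jZ_0·tanβl)/(Z_0 + jZ_L·tanβl) = 110 + j64.7 Ω
Γ_s = (Z_in − Z_s)/(Z_in + Z_s) = (59.5 + j64.7)/(160 + j64.7), |Γ_s| = 0.511
VSWR = (1 + |Γ_s|)/(1 − |Γ_s|)

VSWR ≈ 3.09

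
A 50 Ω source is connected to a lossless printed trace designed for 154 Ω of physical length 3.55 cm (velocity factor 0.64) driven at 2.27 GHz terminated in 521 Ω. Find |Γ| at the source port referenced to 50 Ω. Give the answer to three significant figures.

|Γ| ≈ 0.787

λ = v/f = 0.64·c / 2.27 GHz = 0.0846 m
βl = 2π·l/λ = 2π × 0.42 = 151°
tan(βl) = -0.552
Z_in = Z_0·(Z_L + jZ_0·tanβl)/(Z_0 + jZ_L·tanβl) = 151 + j198 Ω
Γ_s = (Z_in − Z_s)/(Z_in + Z_s) = (101 + j198)/(201 + j198), |Γ_s| = 0.787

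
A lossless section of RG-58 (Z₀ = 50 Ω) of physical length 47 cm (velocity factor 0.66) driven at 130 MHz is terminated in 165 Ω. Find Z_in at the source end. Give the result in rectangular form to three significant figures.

λ = v/f = 0.66·c / 130 MHz = 1.52 m
βl = 2π·l/λ = 2π × 0.309 = 111°
tan(βl) = tan(111°) = -2.59
Z_in = Z_0·(Z_L + jZ_0·tanβl)/(Z_0 + jZ_L·tanβl)
     = 50·(165 − j130)/(50 − j428)

Z_in ≈ 17.2 + j17.3 Ω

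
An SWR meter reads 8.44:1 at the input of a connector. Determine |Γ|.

|Γ| = (S − 1)/(S + 1) = (8.44 − 1)/(8.44 + 1) = 7.44/9.44

|Γ| ≈ 0.788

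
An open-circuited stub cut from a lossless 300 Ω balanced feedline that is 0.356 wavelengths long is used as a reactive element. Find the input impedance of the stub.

βl = 2π × 0.356 = 128°
tan(βl) = -1.27
For an open-circuited stub, Z_in = −jZ_0·cot(βl) = −jZ_0/tan(βl)

Z_in ≈ +j236 Ω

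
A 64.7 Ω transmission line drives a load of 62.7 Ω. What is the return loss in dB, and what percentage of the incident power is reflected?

RL ≈ 36.1 dB; 0.0246% of incident power reflected

Γ = (62.7 − 64.7)/(62.7 + 64.7) = -0.0157
RL = −20·log₁₀(0.0157) = 36.1 dB
P_refl/P_inc = |Γ|² = 0.000246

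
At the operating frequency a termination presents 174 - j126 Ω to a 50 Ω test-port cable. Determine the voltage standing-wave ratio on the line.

VSWR ≈ 5.41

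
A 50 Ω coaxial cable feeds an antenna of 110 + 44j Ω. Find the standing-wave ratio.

VSWR ≈ 2.63

Γ = (Z_L − Z_0)/(Z_L + Z_0) = (60 + j44)/(160 + j44)
|Γ| = 74.4/166 = 0.448
VSWR = (1 + |Γ|)/(1 − |Γ|) = 1.45/0.552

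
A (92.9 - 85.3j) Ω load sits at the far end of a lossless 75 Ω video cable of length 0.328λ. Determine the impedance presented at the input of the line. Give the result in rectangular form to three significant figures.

Z_in ≈ 62.8 + j70.6 Ω

βl = 2π × 0.328 = 118°
tan(βl) = tan(118°) = -1.87
Z_in = Z_0·(Z_L + jZ_0·tanβl)/(Z_0 + jZ_L·tanβl)
     = 75·(92.9 − j226)/(-84.9 − j174)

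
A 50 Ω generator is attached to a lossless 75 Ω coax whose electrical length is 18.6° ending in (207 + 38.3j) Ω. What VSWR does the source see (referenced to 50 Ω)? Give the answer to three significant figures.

VSWR ≈ 4.17

tan(βl) = 0.337
Z_in = Z_0·(Z_L + jZ_0·tanβl)/(Z_0 + jZ_L·tanβl) = 149 − j90.2 Ω
Γ_s = (Z_in − Z_s)/(Z_in + Z_s) = (98.8 − j90.2)/(199 − j90.2), |Γ_s| = 0.613
VSWR = (1 + |Γ_s|)/(1 − |Γ_s|)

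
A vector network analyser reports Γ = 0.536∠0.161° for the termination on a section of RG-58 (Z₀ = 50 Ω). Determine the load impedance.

Z_L ≈ 166 + j0.7 Ω

Z_L = Z_0·(1 + Γ)/(1 − Γ) = 50·(1.54 + j0.00151)/(0.464 − j0.00151)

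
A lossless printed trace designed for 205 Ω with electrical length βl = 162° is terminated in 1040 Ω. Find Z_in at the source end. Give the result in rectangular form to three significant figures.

tan(βl) = tan(162°) = -0.325
Z_in = Z_0·(Z_L + jZ_0·tanβl)/(Z_0 + jZ_L·tanβl)
     = 205·(1040 − j66.6)/(205 − j338)

Z_in ≈ 309 + j443 Ω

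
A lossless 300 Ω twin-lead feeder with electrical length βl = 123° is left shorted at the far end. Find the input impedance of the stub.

Z_in ≈ −j462 Ω

tan(βl) = -1.54
For a shorted stub, Z_in = jZ_0·tan(βl)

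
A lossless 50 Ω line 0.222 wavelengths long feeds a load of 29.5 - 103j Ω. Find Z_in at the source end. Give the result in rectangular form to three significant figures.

βl = 2π × 0.222 = 79.9°
tan(βl) = tan(79.9°) = 5.63
Z_in = Z_0·(Z_L + jZ_0·tanβl)/(Z_0 + jZ_L·tanβl)
     = 50·(29.5 + j178)/(629 + j166)

Z_in ≈ 5.68 + j12.7 Ω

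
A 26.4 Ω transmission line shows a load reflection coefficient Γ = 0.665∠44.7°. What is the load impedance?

Z_L = Z_0·(1 + Γ)/(1 − Γ) = 26.4·(1.47 + j0.468)/(0.527 − j0.468)

Z_L ≈ 29.6 + j49.7 Ω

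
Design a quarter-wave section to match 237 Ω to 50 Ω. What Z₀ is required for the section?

Z_qwt = √(Z_0·R_L) = √(50 × 237) = √11850

Z_qwt ≈ 109 Ω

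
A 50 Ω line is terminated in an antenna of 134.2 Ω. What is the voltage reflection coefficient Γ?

Γ = 0.457

Γ = (Z_L − Z_0)/(Z_L + Z_0) = (134.2 − 50)/(134.2 + 50) = 84.2/184.2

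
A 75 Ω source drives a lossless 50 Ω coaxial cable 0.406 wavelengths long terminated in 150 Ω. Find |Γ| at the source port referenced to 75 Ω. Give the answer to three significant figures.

βl = 2π × 0.406 = 146°
tan(βl) = -0.67
Z_in = Z_0·(Z_L + jZ_0·tanβl)/(Z_0 + jZ_L·tanβl) = 43.1 + j53.2 Ω
Γ_s = (Z_in − Z_s)/(Z_in + Z_s) = (-31.9 + j53.2)/(118 + j53.2), |Γ_s| = 0.479

|Γ| ≈ 0.479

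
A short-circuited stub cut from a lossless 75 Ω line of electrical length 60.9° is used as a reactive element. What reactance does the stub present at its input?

X_in ≈ 135 Ω (inductive)

tan(βl) = 1.8
For a short-circuited stub, Z_in = jZ_0·tan(βl)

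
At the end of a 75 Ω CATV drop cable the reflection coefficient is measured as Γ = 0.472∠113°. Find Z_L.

Z_L = Z_0·(1 + Γ)/(1 − Γ) = 75·(0.816 + j0.434)/(1.18 − j0.434)

Z_L ≈ 36.6 + j40.9 Ω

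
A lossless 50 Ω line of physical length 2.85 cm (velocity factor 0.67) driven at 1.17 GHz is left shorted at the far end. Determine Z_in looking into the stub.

λ = v/f = 0.67·c / 1.17 GHz = 0.172 m
βl = 2π·l/λ = 2π × 0.166 = 59.7°
tan(βl) = 1.71
For a shorted stub, Z_in = jZ_0·tan(βl)

Z_in ≈ +j85.6 Ω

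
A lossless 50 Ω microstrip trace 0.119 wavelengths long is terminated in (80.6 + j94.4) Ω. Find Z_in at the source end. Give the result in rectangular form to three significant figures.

βl = 2π × 0.119 = 42.8°
tan(βl) = tan(42.8°) = 0.927
Z_in = Z_0·(Z_L + jZ_0·tanβl)/(Z_0 + jZ_L·tanβl)
     = 50·(80.6 + j141)/(-37.5 + j74.7)

Z_in ≈ 53.6 − j80.8 Ω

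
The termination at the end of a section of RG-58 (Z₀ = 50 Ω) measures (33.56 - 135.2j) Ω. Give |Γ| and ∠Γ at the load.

Γ ≈ 0.857 ∠ -38.7°

Γ = (Z_L − Z_0)/(Z_L + Z_0) = (-16.44 − j135.2)/(83.56 − j135.2)
|Γ| = 136/159 = 0.857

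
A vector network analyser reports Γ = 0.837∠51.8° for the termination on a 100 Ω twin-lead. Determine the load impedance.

Z_L = Z_0·(1 + Γ)/(1 − Γ) = 100·(1.52 + j0.658)/(0.482 − j0.658)

Z_L ≈ 45 + j198 Ω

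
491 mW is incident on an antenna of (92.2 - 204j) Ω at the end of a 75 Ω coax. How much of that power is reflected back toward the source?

|Γ| = |(17.2 − j204)/(167.2 − j204)| = 0.776
|Γ|² = 0.602
P_refl = |Γ|²·P_inc = 296 mW, P_del = (1 − |Γ|²)·P_inc = 195 mW

P_reflected ≈ 296 mW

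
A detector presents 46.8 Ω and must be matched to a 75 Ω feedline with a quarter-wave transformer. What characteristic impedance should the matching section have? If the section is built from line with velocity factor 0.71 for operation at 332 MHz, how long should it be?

Z_qwt = √(Z_0·R_L) = √(75 × 46.8) = √3510
λ = 0.71·c/f = 0.642 m, so l = λ/4 = 0.16 m

Z_qwt ≈ 59.2 Ω; length ≈ 16 cm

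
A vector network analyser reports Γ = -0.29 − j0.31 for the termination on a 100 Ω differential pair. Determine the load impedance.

Z_L = Z_0·(1 + Γ)/(1 − Γ) = 100·(0.71 − j0.31)/(1.29 + j0.31)

Z_L ≈ 46.6 − j35.2 Ω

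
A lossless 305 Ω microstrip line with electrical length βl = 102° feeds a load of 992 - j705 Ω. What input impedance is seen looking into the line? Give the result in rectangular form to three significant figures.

Z_in ≈ 69.2 + j109 Ω

tan(βl) = tan(102°) = -4.7
Z_in = Z_0·(Z_L + jZ_0·tanβl)/(Z_0 + jZ_L·tanβl)
     = 305·(992 − j2140)/(-3010 − j4670)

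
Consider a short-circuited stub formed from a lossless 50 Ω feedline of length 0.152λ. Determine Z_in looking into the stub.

Z_in ≈ +j70.7 Ω

βl = 2π × 0.152 = 54.7°
tan(βl) = 1.41
For a short-circuited stub, Z_in = jZ_0·tan(βl)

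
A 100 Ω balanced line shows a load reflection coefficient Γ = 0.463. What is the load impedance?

Z_L ≈ 272 Ω

Z_L = Z_0·(1 + Γ)/(1 − Γ) = 100·(1.46)/(0.537)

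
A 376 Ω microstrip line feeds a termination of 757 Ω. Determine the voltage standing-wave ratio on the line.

VSWR ≈ 2.01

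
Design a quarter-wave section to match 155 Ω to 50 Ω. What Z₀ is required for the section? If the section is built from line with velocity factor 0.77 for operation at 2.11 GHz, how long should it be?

Z_qwt ≈ 88 Ω; length ≈ 2.74 cm

Z_qwt = √(Z_0·R_L) = √(50 × 155) = √7750
λ = 0.77·c/f = 0.109 m, so l = λ/4 = 0.0274 m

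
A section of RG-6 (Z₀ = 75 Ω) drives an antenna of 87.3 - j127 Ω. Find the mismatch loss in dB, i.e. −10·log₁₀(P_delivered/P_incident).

Γ = (12.3 − j127)/(162.3 − j127), |Γ| = 0.619
|Γ|² = 0.383, so P_del/P_inc = 1 − |Γ|² = 0.617
ML = −10·log₁₀(1 − |Γ|²)

mismatch loss ≈ 2.1 dB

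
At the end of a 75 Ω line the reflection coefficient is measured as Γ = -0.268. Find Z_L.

Z_L ≈ 43.3 Ω

Z_L = Z_0·(1 + Γ)/(1 − Γ) = 75·(0.732)/(1.27)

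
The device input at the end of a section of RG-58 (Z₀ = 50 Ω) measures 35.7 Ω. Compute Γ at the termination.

Γ = -0.167

Γ = (Z_L − Z_0)/(Z_L + Z_0) = (35.7 − 50)/(35.7 + 50) = -14.3/85.7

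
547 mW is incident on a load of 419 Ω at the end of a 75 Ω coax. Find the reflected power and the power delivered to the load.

Γ = (419 − 75)/(419 + 75) = 0.696
|Γ|² = 0.485
P_refl = |Γ|²·P_inc = 265 mW, P_del = (1 − |Γ|²)·P_inc = 282 mW

P_reflected ≈ 265 mW; P_delivered ≈ 282 mW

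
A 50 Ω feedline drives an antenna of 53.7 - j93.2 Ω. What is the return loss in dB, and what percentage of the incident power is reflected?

Γ = (3.7 − j93.2)/(103.7 − j93.2), |Γ| = 0.669
RL = −20·log₁₀(0.669) = 3.49 dB
P_refl/P_inc = |Γ|² = 0.448

RL ≈ 3.49 dB; 44.8% of incident power reflected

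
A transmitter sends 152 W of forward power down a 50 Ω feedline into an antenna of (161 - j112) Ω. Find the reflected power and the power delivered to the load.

|Γ| = |(111 − j112)/(211 − j112)| = 0.66
|Γ|² = 0.436
P_refl = |Γ|²·P_inc = 66.2 W, P_del = (1 − |Γ|²)·P_inc = 85.8 W

P_reflected ≈ 66.2 W; P_delivered ≈ 85.8 W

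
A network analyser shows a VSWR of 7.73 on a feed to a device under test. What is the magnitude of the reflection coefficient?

|Γ| = (S − 1)/(S + 1) = (7.73 − 1)/(7.73 + 1) = 6.73/8.73

|Γ| ≈ 0.771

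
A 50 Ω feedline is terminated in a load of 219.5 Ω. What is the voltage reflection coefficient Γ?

Γ = 0.629

Γ = (Z_L − Z_0)/(Z_L + Z_0) = (219.5 − 50)/(219.5 + 50) = 169.5/269.5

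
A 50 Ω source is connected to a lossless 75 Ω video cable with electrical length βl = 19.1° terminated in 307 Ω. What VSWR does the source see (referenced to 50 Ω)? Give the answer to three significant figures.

VSWR ≈ 5.79

tan(βl) = 0.346
Z_in = Z_0·(Z_L + jZ_0·tanβl)/(Z_0 + jZ_L·tanβl) = 114 − j136 Ω
Γ_s = (Z_in − Z_s)/(Z_in + Z_s) = (64.3 − j136)/(164 − j136), |Γ_s| = 0.705
VSWR = (1 + |Γ_s|)/(1 − |Γ_s|)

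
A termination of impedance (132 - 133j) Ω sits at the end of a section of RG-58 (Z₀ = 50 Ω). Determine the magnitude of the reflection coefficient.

|Γ| ≈ 0.693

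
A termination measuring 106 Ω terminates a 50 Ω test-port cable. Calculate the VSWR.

VSWR ≈ 2.12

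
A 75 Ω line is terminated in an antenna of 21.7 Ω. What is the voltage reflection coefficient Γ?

Γ = -0.551

Γ = (Z_L − Z_0)/(Z_L + Z_0) = (21.7 − 75)/(21.7 + 75) = -53.3/96.7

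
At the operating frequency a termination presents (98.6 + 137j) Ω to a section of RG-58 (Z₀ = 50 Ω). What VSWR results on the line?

VSWR ≈ 6.12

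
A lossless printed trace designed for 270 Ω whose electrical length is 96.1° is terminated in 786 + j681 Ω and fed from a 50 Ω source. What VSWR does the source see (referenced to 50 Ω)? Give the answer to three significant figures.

tan(βl) = -9.36
Z_in = Z_0·(Z_L + jZ_0·tanβl)/(Z_0 + jZ_L·tanβl) = 51.7 − j17.8 Ω
Γ_s = (Z_in − Z_s)/(Z_in + Z_s) = (1.67 − j17.8)/(102 − j17.8), |Γ_s| = 0.173
VSWR = (1 + |Γ_s|)/(1 − |Γ_s|)

VSWR ≈ 1.42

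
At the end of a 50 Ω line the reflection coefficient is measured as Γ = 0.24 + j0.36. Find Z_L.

Z_L = Z_0·(1 + Γ)/(1 − Γ) = 50·(1.24 + j0.36)/(0.76 − j0.36)

Z_L ≈ 57.5 + j50.9 Ω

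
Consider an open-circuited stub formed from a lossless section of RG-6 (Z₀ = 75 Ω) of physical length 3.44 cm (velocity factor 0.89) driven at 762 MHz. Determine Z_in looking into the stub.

Z_in ≈ −j106 Ω

λ = v/f = 0.89·c / 762 MHz = 0.35 m
βl = 2π·l/λ = 2π × 0.0982 = 35.3°
tan(βl) = 0.709
For an open-circuited stub, Z_in = −jZ_0·cot(βl) = −jZ_0/tan(βl)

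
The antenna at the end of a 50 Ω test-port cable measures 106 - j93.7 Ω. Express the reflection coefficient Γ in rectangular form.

Γ ≈ 0.529 − j0.283

Γ = (Z_L − Z_0)/(Z_L + Z_0) = (56 − j93.7)/(156 − j93.7)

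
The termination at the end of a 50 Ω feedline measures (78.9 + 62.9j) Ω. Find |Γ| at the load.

|Γ| ≈ 0.483

Γ = (Z_L − Z_0)/(Z_L + Z_0) = (28.9 + j62.9)/(128.9 + j62.9)
|Γ| = 69.2/143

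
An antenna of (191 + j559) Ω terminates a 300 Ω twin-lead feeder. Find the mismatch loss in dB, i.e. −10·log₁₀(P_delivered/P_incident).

Γ = (-109 + j559)/(491 + j559), |Γ| = 0.765
|Γ|² = 0.586, so P_del/P_inc = 1 − |Γ|² = 0.414
ML = −10·log₁₀(1 − |Γ|²)

mismatch loss ≈ 3.83 dB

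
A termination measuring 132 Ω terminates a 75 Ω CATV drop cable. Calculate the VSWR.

VSWR ≈ 1.76

For a purely resistive load, VSWR = R_L/Z_0 or Z_0/R_L (whichever > 1) = 132/75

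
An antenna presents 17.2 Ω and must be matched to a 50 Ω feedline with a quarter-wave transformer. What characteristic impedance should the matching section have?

Z_qwt ≈ 29.3 Ω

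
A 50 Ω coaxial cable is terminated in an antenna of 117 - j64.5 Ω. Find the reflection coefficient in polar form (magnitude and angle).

Γ ≈ 0.519 ∠ -22.8°

Γ = (Z_L − Z_0)/(Z_L + Z_0) = (67 − j64.5)/(167 − j64.5)
|Γ| = 93/179 = 0.519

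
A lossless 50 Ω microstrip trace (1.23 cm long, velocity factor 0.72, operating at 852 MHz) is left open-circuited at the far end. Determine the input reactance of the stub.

X_in ≈ -159 Ω (capacitive)

λ = v/f = 0.72·c / 852 MHz = 0.254 m
βl = 2π·l/λ = 2π × 0.0485 = 17.5°
tan(βl) = 0.315
For an open-circuited stub, Z_in = −jZ_0·cot(βl) = −jZ_0/tan(βl)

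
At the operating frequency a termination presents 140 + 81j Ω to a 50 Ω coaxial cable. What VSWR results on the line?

VSWR ≈ 3.83

Γ = (Z_L − Z_0)/(Z_L + Z_0) = (90 + j81)/(190 + j81)
|Γ| = 121/207 = 0.586
VSWR = (1 + |Γ|)/(1 − |Γ|) = 1.59/0.414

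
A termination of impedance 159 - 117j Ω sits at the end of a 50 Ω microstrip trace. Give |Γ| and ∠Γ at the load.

Γ = (Z_L − Z_0)/(Z_L + Z_0) = (109 − j117)/(209 − j117)
|Γ| = 160/240 = 0.668

Γ ≈ 0.668 ∠ -17.8°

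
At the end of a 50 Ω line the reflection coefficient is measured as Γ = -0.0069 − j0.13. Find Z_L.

Z_L ≈ 47.7 − j12.6 Ω

Z_L = Z_0·(1 + Γ)/(1 − Γ) = 50·(0.993 − j0.13)/(1.01 + j0.13)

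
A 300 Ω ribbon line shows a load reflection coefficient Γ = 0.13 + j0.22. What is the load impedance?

Z_L ≈ 348 + j164 Ω

Z_L = Z_0·(1 + Γ)/(1 − Γ) = 300·(1.13 + j0.22)/(0.87 − j0.22)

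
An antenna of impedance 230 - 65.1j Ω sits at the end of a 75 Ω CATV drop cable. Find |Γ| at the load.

Γ = (Z_L − Z_0)/(Z_L + Z_0) = (155 − j65.1)/(305 − j65.1)
|Γ| = 168/312

|Γ| ≈ 0.539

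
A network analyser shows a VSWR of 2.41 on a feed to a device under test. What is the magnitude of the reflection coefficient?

|Γ| ≈ 0.413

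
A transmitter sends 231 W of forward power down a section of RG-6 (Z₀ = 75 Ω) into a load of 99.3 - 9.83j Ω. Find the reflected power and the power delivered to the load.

|Γ| = |(24.3 − j9.83)/(174.3 − j9.83)| = 0.15
|Γ|² = 0.0225
P_refl = |Γ|²·P_inc = 5.21 W, P_del = (1 − |Γ|²)·P_inc = 226 W

P_reflected ≈ 5.21 W; P_delivered ≈ 226 W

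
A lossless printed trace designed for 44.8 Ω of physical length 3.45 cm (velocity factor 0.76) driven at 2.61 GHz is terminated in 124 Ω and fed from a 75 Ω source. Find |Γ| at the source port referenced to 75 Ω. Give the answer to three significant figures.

|Γ| ≈ 0.485

λ = v/f = 0.76·c / 2.61 GHz = 0.0874 m
βl = 2π·l/λ = 2π × 0.395 = 142°
tan(βl) = -0.776
Z_in = Z_0·(Z_L + jZ_0·tanβl)/(Z_0 + jZ_L·tanβl) = 35.4 + j41.2 Ω
Γ_s = (Z_in − Z_s)/(Z_in + Z_s) = (-39.6 + j41.2)/(110 + j41.2), |Γ_s| = 0.485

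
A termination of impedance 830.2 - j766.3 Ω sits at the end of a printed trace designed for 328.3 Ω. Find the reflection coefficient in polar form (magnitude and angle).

Γ = (Z_L − Z_0)/(Z_L + Z_0) = (501.9 − j766.3)/(1158 − j766.3)
|Γ| = 916/1390 = 0.659

Γ ≈ 0.659 ∠ -23.3°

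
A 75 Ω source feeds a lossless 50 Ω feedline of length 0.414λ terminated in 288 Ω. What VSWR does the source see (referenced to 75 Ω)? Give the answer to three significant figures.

βl = 2π × 0.414 = 149°
tan(βl) = -0.6
Z_in = Z_0·(Z_L + jZ_0·tanβl)/(Z_0 + jZ_L·tanβl) = 30.3 + j74.6 Ω
Γ_s = (Z_in − Z_s)/(Z_in + Z_s) = (-44.7 + j74.6)/(105 + j74.6), |Γ_s| = 0.674
VSWR = (1 + |Γ_s|)/(1 − |Γ_s|)

VSWR ≈ 5.14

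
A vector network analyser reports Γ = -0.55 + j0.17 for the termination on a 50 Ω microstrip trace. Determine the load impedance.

Z_L ≈ 13.7 + j6.99 Ω

Z_L = Z_0·(1 + Γ)/(1 − Γ) = 50·(0.45 + j0.17)/(1.55 − j0.17)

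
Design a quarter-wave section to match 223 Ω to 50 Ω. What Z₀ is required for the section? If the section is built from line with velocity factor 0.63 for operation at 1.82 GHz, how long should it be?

Z_qwt ≈ 106 Ω; length ≈ 2.6 cm

Z_qwt = √(Z_0·R_L) = √(50 × 223) = √11150
λ = 0.63·c/f = 0.104 m, so l = λ/4 = 0.026 m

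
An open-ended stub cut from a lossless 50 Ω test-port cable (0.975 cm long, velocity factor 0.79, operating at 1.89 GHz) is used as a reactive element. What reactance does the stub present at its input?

λ = v/f = 0.79·c / 1.89 GHz = 0.125 m
βl = 2π·l/λ = 2π × 0.0778 = 28°
tan(βl) = 0.532
For an open-ended stub, Z_in = −jZ_0·cot(βl) = −jZ_0/tan(βl)

X_in ≈ -94.1 Ω (capacitive)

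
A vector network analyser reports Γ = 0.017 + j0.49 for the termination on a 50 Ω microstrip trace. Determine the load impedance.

Z_L ≈ 31.5 + j40.6 Ω

Z_L = Z_0·(1 + Γ)/(1 − Γ) = 50·(1.02 + j0.49)/(0.983 − j0.49)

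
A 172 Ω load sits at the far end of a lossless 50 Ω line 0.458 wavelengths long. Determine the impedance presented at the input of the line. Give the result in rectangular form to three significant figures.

βl = 2π × 0.458 = 165°
tan(βl) = tan(165°) = -0.27
Z_in = Z_0·(Z_L + jZ_0·tanβl)/(Z_0 + jZ_L·tanβl)
     = 50·(172 − j13.5)/(50 − j46.5)

Z_in ≈ 99 + j78.5 Ω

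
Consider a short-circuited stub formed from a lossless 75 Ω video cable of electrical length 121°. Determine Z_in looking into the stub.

tan(βl) = -1.66
For a short-circuited stub, Z_in = jZ_0·tan(βl)

Z_in ≈ −j125 Ω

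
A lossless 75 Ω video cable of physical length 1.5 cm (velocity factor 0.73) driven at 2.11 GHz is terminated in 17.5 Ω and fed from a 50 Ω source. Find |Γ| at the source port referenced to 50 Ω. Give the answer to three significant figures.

|Γ| ≈ 0.673

λ = v/f = 0.73·c / 2.11 GHz = 0.104 m
βl = 2π·l/λ = 2π × 0.145 = 52°
tan(βl) = 1.28
Z_in = Z_0·(Z_L + jZ_0·tanβl)/(Z_0 + jZ_L·tanβl) = 42.4 + j83.4 Ω
Γ_s = (Z_in − Z_s)/(Z_in + Z_s) = (-7.57 + j83.4)/(92.4 + j83.4), |Γ_s| = 0.673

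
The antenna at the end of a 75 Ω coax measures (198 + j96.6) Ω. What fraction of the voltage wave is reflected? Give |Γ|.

Γ = (Z_L − Z_0)/(Z_L + Z_0) = (123 + j96.6)/(273 + j96.6)
|Γ| = 156/290

|Γ| ≈ 0.54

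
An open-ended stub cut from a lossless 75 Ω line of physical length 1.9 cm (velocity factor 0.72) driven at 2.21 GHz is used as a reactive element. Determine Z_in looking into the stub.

λ = v/f = 0.72·c / 2.21 GHz = 0.0977 m
βl = 2π·l/λ = 2π × 0.194 = 70°
tan(βl) = 2.74
For an open-ended stub, Z_in = −jZ_0·cot(βl) = −jZ_0/tan(βl)

Z_in ≈ −j27.3 Ω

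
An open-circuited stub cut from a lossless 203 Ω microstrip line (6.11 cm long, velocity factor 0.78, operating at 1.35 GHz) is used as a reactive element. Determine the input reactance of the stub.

λ = v/f = 0.78·c / 1.35 GHz = 0.173 m
βl = 2π·l/λ = 2π × 0.352 = 127°
tan(βl) = -1.33
For an open-circuited stub, Z_in = −jZ_0·cot(βl) = −jZ_0/tan(βl)

X_in ≈ 152 Ω (inductive)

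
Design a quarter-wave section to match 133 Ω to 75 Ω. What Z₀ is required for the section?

Z_qwt ≈ 99.9 Ω

Z_qwt = √(Z_0·R_L) = √(75 × 133) = √9975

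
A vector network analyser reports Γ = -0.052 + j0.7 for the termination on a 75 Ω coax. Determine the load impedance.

Z_L ≈ 23.8 + j65.8 Ω

Z_L = Z_0·(1 + Γ)/(1 − Γ) = 75·(0.948 + j0.7)/(1.05 − j0.7)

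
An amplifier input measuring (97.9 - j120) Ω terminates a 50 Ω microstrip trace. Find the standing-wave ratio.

VSWR ≈ 5.22

Γ = (Z_L − Z_0)/(Z_L + Z_0) = (47.9 − j120)/(147.9 − j120)
|Γ| = 129/190 = 0.678
VSWR = (1 + |Γ|)/(1 − |Γ|) = 1.68/0.322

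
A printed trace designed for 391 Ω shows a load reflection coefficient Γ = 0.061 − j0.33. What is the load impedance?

Z_L ≈ 350 − j261 Ω

Z_L = Z_0·(1 + Γ)/(1 − Γ) = 391·(1.06 − j0.33)/(0.939 + j0.33)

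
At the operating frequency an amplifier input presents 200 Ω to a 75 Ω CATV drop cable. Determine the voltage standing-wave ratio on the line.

Γ = (200 − 75)/(200 + 75) = 0.455
VSWR = (1 + 0.455)/(1 − 0.455)

VSWR ≈ 2.67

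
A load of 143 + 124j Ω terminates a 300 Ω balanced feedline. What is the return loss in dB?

RL ≈ 7.23 dB

Γ = (-157 + j124)/(443 + j124), |Γ| = 0.435
RL = −20·log₁₀|Γ| = −20·log₁₀(0.435)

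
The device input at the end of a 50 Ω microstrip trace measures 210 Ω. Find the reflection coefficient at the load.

Γ = 0.615

Γ = (Z_L − Z_0)/(Z_L + Z_0) = (210 − 50)/(210 + 50) = 160/260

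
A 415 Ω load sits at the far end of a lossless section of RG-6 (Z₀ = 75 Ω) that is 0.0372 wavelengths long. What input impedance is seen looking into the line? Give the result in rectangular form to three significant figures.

βl = 2π × 0.0372 = 13.4°
tan(βl) = tan(13.4°) = 0.238
Z_in = Z_0·(Z_L + jZ_0·tanβl)/(Z_0 + jZ_L·tanβl)
     = 75·(415 + j17.9)/(75 + j98.8)

Z_in ≈ 160 − j193 Ω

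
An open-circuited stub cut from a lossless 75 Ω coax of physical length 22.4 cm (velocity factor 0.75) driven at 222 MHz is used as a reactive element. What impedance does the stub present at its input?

λ = v/f = 0.75·c / 222 MHz = 1.01 m
βl = 2π·l/λ = 2π × 0.221 = 79.6°
tan(βl) = 5.43
For an open-circuited stub, Z_in = −jZ_0·cot(βl) = −jZ_0/tan(βl)

Z_in ≈ −j13.8 Ω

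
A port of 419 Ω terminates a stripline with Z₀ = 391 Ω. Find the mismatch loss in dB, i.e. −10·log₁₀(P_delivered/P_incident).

mismatch loss ≈ 0.00519 dB

Γ = (419 − 391)/(419 + 391) = 0.0346
|Γ|² = 0.00119, so P_del/P_inc = 1 − |Γ|² = 0.999
ML = −10·log₁₀(1 − |Γ|²)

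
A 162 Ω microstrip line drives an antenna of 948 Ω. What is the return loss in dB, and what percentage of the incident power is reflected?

Γ = (948 − 162)/(948 + 162) = 0.708
RL = −20·log₁₀(0.708) = 3 dB
P_refl/P_inc = |Γ|² = 0.501

RL ≈ 3 dB; 50.1% of incident power reflected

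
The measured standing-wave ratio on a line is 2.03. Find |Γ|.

|Γ| = (S − 1)/(S + 1) = (2.03 − 1)/(2.03 + 1) = 1.03/3.03

|Γ| ≈ 0.34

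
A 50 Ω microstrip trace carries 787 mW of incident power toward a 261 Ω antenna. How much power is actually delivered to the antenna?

Γ = (261 − 50)/(261 + 50) = 0.678
|Γ|² = 0.46
P_refl = |Γ|²·P_inc = 362 mW, P_del = (1 − |Γ|²)·P_inc = 425 mW

P_delivered ≈ 425 mW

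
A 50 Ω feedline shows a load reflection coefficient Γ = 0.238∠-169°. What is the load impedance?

Z_L = Z_0·(1 + Γ)/(1 − Γ) = 50·(0.766 − j0.0454)/(1.23 + j0.0454)

Z_L ≈ 31 − j2.98 Ω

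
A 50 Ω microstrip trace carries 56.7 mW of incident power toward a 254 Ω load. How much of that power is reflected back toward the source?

Γ = (254 − 50)/(254 + 50) = 0.671
|Γ|² = 0.45
P_refl = |Γ|²·P_inc = 25.5 mW, P_del = (1 − |Γ|²)·P_inc = 31.2 mW

P_reflected ≈ 25.5 mW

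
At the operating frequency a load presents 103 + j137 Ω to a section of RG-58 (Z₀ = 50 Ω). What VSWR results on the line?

VSWR ≈ 6.02

Γ = (Z_L − Z_0)/(Z_L + Z_0) = (53 + j137)/(153 + j137)
|Γ| = 147/205 = 0.715
VSWR = (1 + |Γ|)/(1 − |Γ|) = 1.72/0.285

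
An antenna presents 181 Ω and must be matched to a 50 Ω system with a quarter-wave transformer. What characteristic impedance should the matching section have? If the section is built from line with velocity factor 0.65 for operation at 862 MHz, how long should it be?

Z_qwt = √(Z_0·R_L) = √(50 × 181) = √9050
λ = 0.65·c/f = 0.226 m, so l = λ/4 = 0.0566 m

Z_qwt ≈ 95.1 Ω; length ≈ 5.66 cm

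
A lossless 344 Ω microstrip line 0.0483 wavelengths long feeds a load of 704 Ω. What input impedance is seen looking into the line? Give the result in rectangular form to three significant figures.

Z_in ≈ 548 − j243 Ω

βl = 2π × 0.0483 = 17.4°
tan(βl) = tan(17.4°) = 0.313
Z_in = Z_0·(Z_L + jZ_0·tanβl)/(Z_0 + jZ_L·tanβl)
     = 344·(704 + j108)/(344 + j220)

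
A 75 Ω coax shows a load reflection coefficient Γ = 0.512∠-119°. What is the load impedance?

Z_L ≈ 31.5 − j38.2 Ω

Z_L = Z_0·(1 + Γ)/(1 − Γ) = 75·(0.752 − j0.448)/(1.25 + j0.448)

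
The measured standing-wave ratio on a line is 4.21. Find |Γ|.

|Γ| ≈ 0.616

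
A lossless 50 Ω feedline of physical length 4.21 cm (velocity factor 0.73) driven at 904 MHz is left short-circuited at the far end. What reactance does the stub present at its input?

λ = v/f = 0.73·c / 904 MHz = 0.242 m
βl = 2π·l/λ = 2π × 0.174 = 62.6°
tan(βl) = 1.93
For a short-circuited stub, Z_in = jZ_0·tan(βl)

X_in ≈ 96.3 Ω (inductive)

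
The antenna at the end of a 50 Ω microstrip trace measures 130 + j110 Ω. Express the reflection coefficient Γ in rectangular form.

Γ = (Z_L − Z_0)/(Z_L + Z_0) = (80 + j110)/(180 + j110)

Γ ≈ 0.596 + j0.247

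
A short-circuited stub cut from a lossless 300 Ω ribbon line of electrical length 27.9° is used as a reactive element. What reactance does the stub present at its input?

tan(βl) = 0.529
For a short-circuited stub, Z_in = jZ_0·tan(βl)

X_in ≈ 159 Ω (inductive)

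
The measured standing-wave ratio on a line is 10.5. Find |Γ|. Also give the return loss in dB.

|Γ| ≈ 0.826; return loss ≈ 1.66 dB

|Γ| = (S − 1)/(S + 1) = (10.5 − 1)/(10.5 + 1) = 9.5/11.5
RL = −20·log₁₀|Γ| = −20·log₁₀(0.826)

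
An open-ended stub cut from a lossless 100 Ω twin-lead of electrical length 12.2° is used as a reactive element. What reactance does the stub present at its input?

tan(βl) = 0.216
For an open-ended stub, Z_in = −jZ_0·cot(βl) = −jZ_0/tan(βl)

X_in ≈ -463 Ω (capacitive)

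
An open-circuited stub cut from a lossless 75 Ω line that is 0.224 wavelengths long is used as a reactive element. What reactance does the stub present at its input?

βl = 2π × 0.224 = 80.6°
tan(βl) = 6.07
For an open-circuited stub, Z_in = −jZ_0·cot(βl) = −jZ_0/tan(βl)

X_in ≈ -12.4 Ω (capacitive)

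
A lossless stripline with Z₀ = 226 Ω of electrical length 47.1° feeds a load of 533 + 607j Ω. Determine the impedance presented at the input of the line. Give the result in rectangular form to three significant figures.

Z_in ≈ 115 − j296 Ω

tan(βl) = tan(47.1°) = 1.08
Z_in = Z_0·(Z_L + jZ_0·tanβl)/(Z_0 + jZ_L·tanβl)
     = 226·(533 + j850)/(-427 + j574)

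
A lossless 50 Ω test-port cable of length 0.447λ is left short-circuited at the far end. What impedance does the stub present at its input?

Z_in ≈ −j17.3 Ω

βl = 2π × 0.447 = 161°
tan(βl) = -0.346
For a short-circuited stub, Z_in = jZ_0·tan(βl)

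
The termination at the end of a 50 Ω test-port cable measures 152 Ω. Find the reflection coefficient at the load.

Γ = 0.505

Γ = (Z_L − Z_0)/(Z_L + Z_0) = (152 − 50)/(152 + 50) = 102/202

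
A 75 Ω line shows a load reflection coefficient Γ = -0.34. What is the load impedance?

Z_L = Z_0·(1 + Γ)/(1 − Γ) = 75·(0.66)/(1.34)

Z_L ≈ 36.9 Ω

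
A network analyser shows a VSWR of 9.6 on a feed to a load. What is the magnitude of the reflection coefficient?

|Γ| = (S − 1)/(S + 1) = (9.6 − 1)/(9.6 + 1) = 8.6/10.6

|Γ| ≈ 0.811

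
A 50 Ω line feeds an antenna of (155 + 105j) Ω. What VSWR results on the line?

VSWR ≈ 4.63

Γ = (Z_L − Z_0)/(Z_L + Z_0) = (105 + j105)/(205 + j105)
|Γ| = 148/230 = 0.645
VSWR = (1 + |Γ|)/(1 − |Γ|) = 1.64/0.355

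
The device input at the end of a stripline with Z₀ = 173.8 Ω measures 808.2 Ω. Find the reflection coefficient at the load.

Γ = 0.646

Γ = (Z_L − Z_0)/(Z_L + Z_0) = (808.2 − 173.8)/(808.2 + 173.8) = 634.4/982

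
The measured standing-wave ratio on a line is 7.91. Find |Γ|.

|Γ| = (S − 1)/(S + 1) = (7.91 − 1)/(7.91 + 1) = 6.91/8.91

|Γ| ≈ 0.776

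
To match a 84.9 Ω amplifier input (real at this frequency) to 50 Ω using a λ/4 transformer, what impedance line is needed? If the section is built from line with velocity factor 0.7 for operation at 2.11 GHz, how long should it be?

Z_qwt ≈ 65.2 Ω; length ≈ 2.49 cm

Z_qwt = √(Z_0·R_L) = √(50 × 84.9) = √4245
λ = 0.7·c/f = 0.0995 m, so l = λ/4 = 0.0249 m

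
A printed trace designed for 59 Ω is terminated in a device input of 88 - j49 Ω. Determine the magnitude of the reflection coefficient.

Γ = (Z_L − Z_0)/(Z_L + Z_0) = (29 − j49)/(147 − j49)
|Γ| = 56.9/155

|Γ| ≈ 0.367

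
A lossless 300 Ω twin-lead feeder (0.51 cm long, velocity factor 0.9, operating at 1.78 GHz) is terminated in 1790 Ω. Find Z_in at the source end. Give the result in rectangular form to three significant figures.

λ = v/f = 0.9·c / 1.78 GHz = 0.152 m
βl = 2π·l/λ = 2π × 0.0336 = 12.1°
tan(βl) = tan(12.1°) = 0.214
Z_in = Z_0·(Z_L + jZ_0·tanβl)/(Z_0 + jZ_L·tanβl)
     = 300·(1790 + j64.3)/(300 + j384)

Z_in ≈ 710 − j844 Ω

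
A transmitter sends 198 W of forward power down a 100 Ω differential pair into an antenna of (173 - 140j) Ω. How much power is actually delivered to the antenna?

|Γ| = |(73 − j140)/(273 − j140)| = 0.515
|Γ|² = 0.265
P_refl = |Γ|²·P_inc = 52.4 W, P_del = (1 − |Γ|²)·P_inc = 146 W

P_delivered ≈ 146 W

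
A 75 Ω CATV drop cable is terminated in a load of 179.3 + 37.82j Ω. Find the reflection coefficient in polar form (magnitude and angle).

Γ ≈ 0.432 ∠ 11.5°

Γ = (Z_L − Z_0)/(Z_L + Z_0) = (104.3 + j37.82)/(254.3 + j37.82)
|Γ| = 111/257 = 0.432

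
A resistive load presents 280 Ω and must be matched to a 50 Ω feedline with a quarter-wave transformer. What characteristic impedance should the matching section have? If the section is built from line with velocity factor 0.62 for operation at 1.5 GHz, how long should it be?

Z_qwt = √(Z_0·R_L) = √(50 × 280) = √14000
λ = 0.62·c/f = 0.124 m, so l = λ/4 = 0.031 m

Z_qwt ≈ 118 Ω; length ≈ 3.1 cm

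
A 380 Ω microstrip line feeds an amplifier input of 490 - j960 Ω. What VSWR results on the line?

VSWR ≈ 6.87

Γ = (Z_L − Z_0)/(Z_L + Z_0) = (110 − j960)/(870 − j960)
|Γ| = 966/1300 = 0.746
VSWR = (1 + |Γ|)/(1 − |Γ|) = 1.75/0.254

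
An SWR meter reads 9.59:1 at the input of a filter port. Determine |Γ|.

|Γ| ≈ 0.811

|Γ| = (S − 1)/(S + 1) = (9.59 − 1)/(9.59 + 1) = 8.59/10.6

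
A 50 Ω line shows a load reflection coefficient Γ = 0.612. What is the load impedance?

Z_L ≈ 208 Ω

Z_L = Z_0·(1 + Γ)/(1 − Γ) = 50·(1.61)/(0.388)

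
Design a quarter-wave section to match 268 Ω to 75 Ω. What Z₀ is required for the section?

Z_qwt = √(Z_0·R_L) = √(75 × 268) = √20100

Z_qwt ≈ 142 Ω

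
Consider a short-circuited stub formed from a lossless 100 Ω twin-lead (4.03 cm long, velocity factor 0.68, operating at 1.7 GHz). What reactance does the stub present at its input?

λ = v/f = 0.68·c / 1.7 GHz = 0.12 m
βl = 2π·l/λ = 2π × 0.336 = 121°
tan(βl) = -1.67
For a short-circuited stub, Z_in = jZ_0·tan(βl)

X_in ≈ -167 Ω (capacitive)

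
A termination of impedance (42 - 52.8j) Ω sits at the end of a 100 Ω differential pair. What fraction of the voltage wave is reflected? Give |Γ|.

Γ = (Z_L − Z_0)/(Z_L + Z_0) = (-58 − j52.8)/(142 − j52.8)
|Γ| = 78.4/151

|Γ| ≈ 0.518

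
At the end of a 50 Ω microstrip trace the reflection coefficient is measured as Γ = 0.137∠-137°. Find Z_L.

Z_L = Z_0·(1 + Γ)/(1 − Γ) = 50·(0.9 − j0.0934)/(1.1 + j0.0934)

Z_L ≈ 40.2 − j7.66 Ω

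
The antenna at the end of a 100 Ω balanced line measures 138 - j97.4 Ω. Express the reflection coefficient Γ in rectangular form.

Γ ≈ 0.28 − j0.295

Γ = (Z_L − Z_0)/(Z_L + Z_0) = (38 − j97.4)/(238 − j97.4)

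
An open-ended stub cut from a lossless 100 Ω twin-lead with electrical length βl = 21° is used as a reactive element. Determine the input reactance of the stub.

X_in ≈ -261 Ω (capacitive)

tan(βl) = 0.384
For an open-ended stub, Z_in = −jZ_0·cot(βl) = −jZ_0/tan(βl)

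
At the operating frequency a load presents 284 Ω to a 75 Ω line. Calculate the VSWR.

VSWR ≈ 3.79

Γ = (284 − 75)/(284 + 75) = 0.582
VSWR = (1 + 0.582)/(1 − 0.582)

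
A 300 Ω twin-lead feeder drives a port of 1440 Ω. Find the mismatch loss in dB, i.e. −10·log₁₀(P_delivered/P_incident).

mismatch loss ≈ 2.44 dB

Γ = (1440 − 300)/(1440 + 300) = 0.655
|Γ|² = 0.429, so P_del/P_inc = 1 − |Γ|² = 0.571
ML = −10·log₁₀(1 − |Γ|²)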